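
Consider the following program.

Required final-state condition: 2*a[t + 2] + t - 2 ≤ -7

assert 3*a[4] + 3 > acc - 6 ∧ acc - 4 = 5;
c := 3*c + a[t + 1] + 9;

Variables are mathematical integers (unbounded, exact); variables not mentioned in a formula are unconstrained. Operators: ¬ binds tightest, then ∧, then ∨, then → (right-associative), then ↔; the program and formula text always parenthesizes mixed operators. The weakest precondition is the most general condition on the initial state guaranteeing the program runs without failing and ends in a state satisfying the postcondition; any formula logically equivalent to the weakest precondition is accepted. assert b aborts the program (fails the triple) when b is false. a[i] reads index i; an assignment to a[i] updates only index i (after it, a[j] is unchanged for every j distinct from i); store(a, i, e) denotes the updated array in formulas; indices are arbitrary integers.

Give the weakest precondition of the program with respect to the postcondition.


Working backward. After the program, the postcondition 2*a[t + 2] + t - 2 ≤ -7 must hold; in canonical form it is 2*a[t + 2] + t ≤ -5.
Before c := 3*c + a[t + 1] + 9: 2*a[t + 2] + t ≤ -5
Before assert 3*a[4] + 3 > acc - 6 ∧ acc - 4 = 5: 3*a[4] > acc - 9 ∧ acc = 9 ∧ 2*a[t + 2] + t ≤ -5
Answer: WP = 3*a[4] > acc - 9 ∧ acc = 9 ∧ 2*a[t + 2] + t ≤ -5


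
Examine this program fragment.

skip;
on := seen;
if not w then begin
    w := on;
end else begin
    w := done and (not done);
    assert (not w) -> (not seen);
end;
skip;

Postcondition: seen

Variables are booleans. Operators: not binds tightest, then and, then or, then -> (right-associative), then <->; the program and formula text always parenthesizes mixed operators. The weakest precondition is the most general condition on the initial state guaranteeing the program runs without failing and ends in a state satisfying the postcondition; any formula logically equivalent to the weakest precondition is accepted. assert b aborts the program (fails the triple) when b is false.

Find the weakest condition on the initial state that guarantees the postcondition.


Working backward. After the program, seen must hold.
Before skip: seen
Then branch requires seen; else branch requires false.
Before the if: ((not w) -> seen) and (not w)
Before on := seen: ((not w) -> seen) and (not w)
Before skip: ((not w) -> seen) and (not w)
Answer: WP = ((not w) -> seen) and (not w)


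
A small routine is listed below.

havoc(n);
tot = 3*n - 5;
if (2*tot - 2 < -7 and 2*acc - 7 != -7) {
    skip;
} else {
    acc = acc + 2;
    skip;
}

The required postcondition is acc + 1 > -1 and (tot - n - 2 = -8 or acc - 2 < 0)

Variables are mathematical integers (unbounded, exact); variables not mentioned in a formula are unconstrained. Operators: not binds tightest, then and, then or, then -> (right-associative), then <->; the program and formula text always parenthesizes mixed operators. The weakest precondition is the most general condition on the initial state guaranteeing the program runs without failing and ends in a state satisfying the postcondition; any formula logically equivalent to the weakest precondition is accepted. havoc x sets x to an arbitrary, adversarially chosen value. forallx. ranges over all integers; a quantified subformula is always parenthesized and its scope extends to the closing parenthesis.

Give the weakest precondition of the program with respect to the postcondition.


Working backward. After the program, the postcondition acc + 1 > -1 and (tot - n - 2 = -8 or acc - 2 < 0) must hold; in canonical form it is acc > -2 and (tot = n - 6 or acc < 2).
Then branch requires acc > -2 and (tot = n - 6 or acc < 2); else branch requires acc > -4 and (tot = n - 6 or acc < 0).
Before the if: ((2*tot < -5 and 2*acc != 0) -> (acc > -2 and (tot = n - 6 or acc < 2))) and ((not (2*tot < -5 and 2*acc != 0)) -> (acc > -4 and (tot = n - 6 or acc < 0)))
Before tot := 3*n - 5: ((6*n < 5 and 2*acc != 0) -> (acc > -2 and (2*n = -1 or acc < 2))) and ((not (6*n < 5 and 2*acc != 0)) -> (acc > -4 and (2*n = -1 or acc < 0)))
Before havoc n: forall n_1. (((6*n_1 < 5 and 2*acc != 0) -> (acc > -2 and (2*n_1 = -1 or acc < 2))) and ((not (6*n_1 < 5 and 2*acc != 0)) -> (acc > -4 and (2*n_1 = -1 or acc < 0))))
Answer: WP = forall n_1. (((6*n_1 < 5 and 2*acc != 0) -> (acc > -2 and (2*n_1 = -1 or acc < 2))) and ((not (6*n_1 < 5 and 2*acc != 0)) -> (acc > -4 and (2*n_1 = -1 or acc < 0))))


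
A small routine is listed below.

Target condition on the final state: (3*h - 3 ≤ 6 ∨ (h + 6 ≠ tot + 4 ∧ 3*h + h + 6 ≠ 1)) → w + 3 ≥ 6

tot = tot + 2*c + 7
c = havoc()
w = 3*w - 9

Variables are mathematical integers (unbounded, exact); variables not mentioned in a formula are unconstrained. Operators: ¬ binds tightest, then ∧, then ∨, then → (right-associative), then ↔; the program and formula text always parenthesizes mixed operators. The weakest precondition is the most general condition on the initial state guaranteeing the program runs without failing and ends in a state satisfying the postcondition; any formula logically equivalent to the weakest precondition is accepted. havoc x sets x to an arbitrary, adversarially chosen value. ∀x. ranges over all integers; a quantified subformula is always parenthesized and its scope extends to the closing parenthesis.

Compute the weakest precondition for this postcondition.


Working backward. After the program, the postcondition (3*h - 3 ≤ 6 ∨ (h + 6 ≠ tot + 4 ∧ 3*h + h + 6 ≠ 1)) → w + 3 ≥ 6 must hold; in canonical form it is (3*h ≤ 9 ∨ (h ≠ tot - 2 ∧ 4*h ≠ -5)) → w ≥ 3.
Before w := 3*w - 9: (3*h ≤ 9 ∨ (h ≠ tot - 2 ∧ 4*h ≠ -5)) → 3*w ≥ 12
Before havoc c: (3*h ≤ 9 ∨ (h ≠ tot - 2 ∧ 4*h ≠ -5)) → 3*w ≥ 12
Before tot := tot + 2*c + 7: (3*h ≤ 9 ∨ (h ≠ 2*c + tot + 5 ∧ 4*h ≠ -5)) → 3*w ≥ 12
Answer: WP = (3*h ≤ 9 ∨ (h ≠ 2*c + tot + 5 ∧ 4*h ≠ -5)) → 3*w ≥ 12


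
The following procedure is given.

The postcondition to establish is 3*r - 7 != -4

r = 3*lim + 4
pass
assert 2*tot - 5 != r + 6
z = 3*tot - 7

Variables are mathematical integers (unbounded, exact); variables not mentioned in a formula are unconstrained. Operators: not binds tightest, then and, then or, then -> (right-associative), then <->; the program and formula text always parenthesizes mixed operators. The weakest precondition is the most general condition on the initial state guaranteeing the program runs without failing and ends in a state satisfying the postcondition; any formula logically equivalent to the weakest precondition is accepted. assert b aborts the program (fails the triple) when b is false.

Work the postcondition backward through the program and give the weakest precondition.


Working backward. After the program, the postcondition 3*r - 7 != -4 must hold; in canonical form it is 3*r != 3.
Before z := 3*tot - 7: 3*r != 3
Before assert 2*tot - 5 != r + 6: 2*tot != r + 11 and 3*r != 3
Before skip: 2*tot != r + 11 and 3*r != 3
Before r := 3*lim + 4: 2*tot != 3*lim + 15 and 9*lim != -9
Answer: WP = 2*tot != 3*lim + 15 and 9*lim != -9


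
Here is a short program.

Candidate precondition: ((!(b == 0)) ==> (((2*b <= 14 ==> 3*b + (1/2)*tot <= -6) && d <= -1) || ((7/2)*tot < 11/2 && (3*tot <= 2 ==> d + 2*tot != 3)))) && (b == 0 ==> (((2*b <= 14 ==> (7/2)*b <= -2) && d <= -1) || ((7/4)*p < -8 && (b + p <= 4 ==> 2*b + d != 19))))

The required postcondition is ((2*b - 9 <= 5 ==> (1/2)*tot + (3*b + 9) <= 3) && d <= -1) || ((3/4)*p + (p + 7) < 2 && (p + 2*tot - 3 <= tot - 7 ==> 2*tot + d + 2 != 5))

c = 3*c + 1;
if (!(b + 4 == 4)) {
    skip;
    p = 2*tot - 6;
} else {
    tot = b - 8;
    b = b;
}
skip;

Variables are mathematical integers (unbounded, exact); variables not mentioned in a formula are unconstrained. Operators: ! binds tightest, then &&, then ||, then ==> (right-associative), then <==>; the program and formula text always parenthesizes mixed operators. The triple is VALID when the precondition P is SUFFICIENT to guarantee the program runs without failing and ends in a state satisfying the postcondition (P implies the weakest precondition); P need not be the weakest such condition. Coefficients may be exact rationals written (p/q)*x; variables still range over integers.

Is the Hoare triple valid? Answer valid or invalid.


Working backward. After the program, the postcondition ((2*b - 9 <= 5 ==> (1/2)*tot + (3*b + 9) <= 3) && d <= -1) || ((3/4)*p + (p + 7) < 2 && (p + 2*tot - 3 <= tot - 7 ==> 2*tot + d + 2 != 5)) must hold; in canonical form it is ((2*b <= 14 ==> 3*b + (1/2)*tot <= -6) && d <= -1) || ((7/4)*p < -5 && (p + tot <= -4 ==> d + 2*tot != 3)).
Before skip: ((2*b <= 14 ==> 3*b + (1/2)*tot <= -6) && d <= -1) || ((7/4)*p < -5 && (p + tot <= -4 ==> d + 2*tot != 3))
Then branch requires ((2*b <= 14 ==> 3*b + (1/2)*tot <= -6) && d <= -1) || ((7/2)*tot < 11/2 && (3*tot <= 2 ==> d + 2*tot != 3)); else branch requires ((2*b <= 14 ==> (7/2)*b <= -2) && d <= -1) || ((7/4)*p < -5 && (b + p <= 4 ==> 2*b + d != 19)).
Before the if: ((!(b == 0)) ==> (((2*b <= 14 ==> 3*b + (1/2)*tot <= -6) && d <= -1) || ((7/2)*tot < 11/2 && (3*tot <= 2 ==> d + 2*tot != 3)))) && (b == 0 ==> (((2*b <= 14 ==> (7/2)*b <= -2) && d <= -1) || ((7/4)*p < -5 && (b + p <= 4 ==> 2*b + d != 19))))
Before c := 3*c + 1: ((!(b == 0)) ==> (((2*b <= 14 ==> 3*b + (1/2)*tot <= -6) && d <= -1) || ((7/2)*tot < 11/2 && (3*tot <= 2 ==> d + 2*tot != 3)))) && (b == 0 ==> (((2*b <= 14 ==> (7/2)*b <= -2) && d <= -1) || ((7/4)*p < -5 && (b + p <= 4 ==> 2*b + d != 19))))
The weakest precondition is ((!(b == 0)) ==> (((2*b <= 14 ==> 3*b + (1/2)*tot <= -6) && d <= -1) || ((7/2)*tot < 11/2 && (3*tot <= 2 ==> d + 2*tot != 3)))) && (b == 0 ==> (((2*b <= 14 ==> (7/2)*b <= -2) && d <= -1) || ((7/4)*p < -5 && (b + p <= 4 ==> 2*b + d != 19)))).
Check whether ((!(b == 0)) ==> (((2*b <= 14 ==> 3*b + (1/2)*tot <= -6) && d <= -1) || ((7/2)*tot < 11/2 && (3*tot <= 2 ==> d + 2*tot != 3)))) && (b == 0 ==> (((2*b <= 14 ==> (7/2)*b <= -2) && d <= -1) || ((7/4)*p < -8 && (b + p <= 4 ==> 2*b + d != 19)))) implies it.
Every state satisfying the precondition satisfies the weakest precondition: the implication holds.
Answer: valid


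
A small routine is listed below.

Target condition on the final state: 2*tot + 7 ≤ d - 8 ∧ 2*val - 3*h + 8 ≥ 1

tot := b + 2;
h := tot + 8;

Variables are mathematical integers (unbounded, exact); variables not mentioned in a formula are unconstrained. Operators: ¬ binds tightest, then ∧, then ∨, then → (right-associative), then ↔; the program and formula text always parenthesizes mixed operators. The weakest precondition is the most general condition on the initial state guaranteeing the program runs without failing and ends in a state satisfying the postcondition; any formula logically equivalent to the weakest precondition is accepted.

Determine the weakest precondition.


Working backward. After the program, the postcondition 2*tot + 7 ≤ d - 8 ∧ 2*val - 3*h + 8 ≥ 1 must hold; in canonical form it is 2*tot ≤ d - 15 ∧ 2*val ≥ 3*h - 7.
Before h := tot + 8: 2*tot ≤ d - 15 ∧ 2*val ≥ 3*tot + 17
Before tot := b + 2: 2*b ≤ d - 19 ∧ 2*val ≥ 3*b + 23
Answer: WP = 2*b ≤ d - 19 ∧ 2*val ≥ 3*b + 23


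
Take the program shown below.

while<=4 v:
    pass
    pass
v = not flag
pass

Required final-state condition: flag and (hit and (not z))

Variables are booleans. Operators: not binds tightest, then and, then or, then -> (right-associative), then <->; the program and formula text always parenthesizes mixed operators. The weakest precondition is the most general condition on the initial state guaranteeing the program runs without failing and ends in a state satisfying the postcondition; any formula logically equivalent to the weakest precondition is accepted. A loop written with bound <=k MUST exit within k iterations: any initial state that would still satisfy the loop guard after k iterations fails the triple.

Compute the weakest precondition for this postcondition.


Working backward. After the program, the postcondition flag and (hit and (not z)) must hold; in canonical form it is flag and hit and (not z).
Before skip: flag and hit and (not z)
Before v := not flag: flag and hit and (not z)
Before the loop (bound <=4), unroll the exhaustion recursion (WP_0 = exit-now case; WP_j = one more guarded iteration, up to j = 4):
  WP_0: (not v) and flag and hit and (not z)
  WP_1: (v -> ((not v) and flag and hit and (not z))) and ((not v) -> (flag and hit and (not z)))
  WP_2: (v -> ((v -> ((not v) and flag and hit and (not z))) and ((not v) -> (flag and hit and (not z))))) and ((not v) -> (flag and hit and (not z)))
  WP_3: (v -> ((v -> ((v -> ((not v) and flag and hit and (not z))) and ((not v) -> (flag and hit and (not z))))) and ((not v) -> (flag and hit and (not z))))) and ((not v) -> (flag and hit and (not z)))
  WP_4: (v -> ((v -> ((v -> ((v -> ((not v) and flag and hit and (not z))) and ((not v) -> (flag and hit and (not z))))) and ((not v) -> (flag and hit and (not z))))) and ((not v) -> (flag and hit and (not z))))) and ((not v) -> (flag and hit and (not z)))
So before the loop: (v -> ((v -> ((v -> ((v -> ((not v) and flag and hit and (not z))) and ((not v) -> (flag and hit and (not z))))) and ((not v) -> (flag and hit and (not z))))) and ((not v) -> (flag and hit and (not z))))) and ((not v) -> (flag and hit and (not z)))
Answer: WP = (v -> ((v -> ((v -> ((v -> ((not v) and flag and hit and (not z))) and ((not v) -> (flag and hit and (not z))))) and ((not v) -> (flag and hit and (not z))))) and ((not v) -> (flag and hit and (not z))))) and ((not v) -> (flag and hit and (not z)))


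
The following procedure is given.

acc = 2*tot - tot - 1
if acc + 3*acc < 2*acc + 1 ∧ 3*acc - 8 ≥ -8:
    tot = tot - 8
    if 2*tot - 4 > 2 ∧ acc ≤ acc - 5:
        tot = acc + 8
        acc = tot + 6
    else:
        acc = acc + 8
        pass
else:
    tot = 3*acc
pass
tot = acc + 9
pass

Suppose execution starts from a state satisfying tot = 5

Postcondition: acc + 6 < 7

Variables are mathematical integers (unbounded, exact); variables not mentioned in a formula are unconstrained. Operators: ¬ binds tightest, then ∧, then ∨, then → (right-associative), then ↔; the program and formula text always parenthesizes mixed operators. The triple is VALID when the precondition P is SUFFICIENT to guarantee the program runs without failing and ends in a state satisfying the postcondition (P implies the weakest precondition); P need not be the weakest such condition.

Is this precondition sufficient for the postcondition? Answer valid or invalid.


Working backward. After the program, the postcondition acc + 6 < 7 must hold; in canonical form it is acc < 1.
Before skip: acc < 1
Before tot := acc + 9: acc < 1
Before skip: acc < 1
Then branch requires acc < -7; else branch requires acc < 1.
Before the if: ((2*acc < 1 ∧ 3*acc ≥ 0) → acc < -7) ∧ ((¬(2*acc < 1 ∧ 3*acc ≥ 0)) → acc < 1)
Before acc := 2*tot - tot - 1: ((2*tot < 3 ∧ 3*tot ≥ 3) → tot < -6) ∧ ((¬(2*tot < 3 ∧ 3*tot ≥ 3)) → tot < 2)
The weakest precondition is ((2*tot < 3 ∧ 3*tot ≥ 3) → tot < -6) ∧ ((¬(2*tot < 3 ∧ 3*tot ≥ 3)) → tot < 2).
Check whether tot = 5 implies it.
Countermodel: at the initial state tot = 5, the precondition holds but the weakest precondition fails.
Answer: invalid


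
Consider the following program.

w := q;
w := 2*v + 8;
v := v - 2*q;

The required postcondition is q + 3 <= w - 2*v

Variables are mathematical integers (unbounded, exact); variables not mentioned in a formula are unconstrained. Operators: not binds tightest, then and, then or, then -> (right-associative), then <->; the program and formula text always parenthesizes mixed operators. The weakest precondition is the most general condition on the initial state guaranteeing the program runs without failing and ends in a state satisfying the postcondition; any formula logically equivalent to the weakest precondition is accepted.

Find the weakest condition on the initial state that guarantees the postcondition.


Working backward. After the program, the postcondition q + 3 <= w - 2*v must hold; in canonical form it is q + 2*v <= w - 3.
Before v := v - 2*q: 2*v <= 3*q + w - 3
Before w := 2*v + 8: 3*q >= -5
Before w := q: 3*q >= -5
Answer: WP = 3*q >= -5


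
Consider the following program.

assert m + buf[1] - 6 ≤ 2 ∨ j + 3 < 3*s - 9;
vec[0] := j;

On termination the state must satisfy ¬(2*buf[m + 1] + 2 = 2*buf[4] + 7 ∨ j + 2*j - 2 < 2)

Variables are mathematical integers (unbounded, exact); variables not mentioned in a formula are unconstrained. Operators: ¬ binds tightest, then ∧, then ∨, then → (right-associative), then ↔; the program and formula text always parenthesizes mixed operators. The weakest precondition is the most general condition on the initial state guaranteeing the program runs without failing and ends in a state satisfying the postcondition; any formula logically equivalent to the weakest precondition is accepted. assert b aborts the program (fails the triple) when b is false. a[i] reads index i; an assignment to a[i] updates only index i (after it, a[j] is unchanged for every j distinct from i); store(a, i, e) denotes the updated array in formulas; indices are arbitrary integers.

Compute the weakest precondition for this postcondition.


Working backward. After the program, the postcondition ¬(2*buf[m + 1] + 2 = 2*buf[4] + 7 ∨ j + 2*j - 2 < 2) must hold; in canonical form it is ¬(2*buf[m + 1] = 2*buf[4] + 5 ∨ 3*j < 4).
Before vec[0] := j: ¬(2*buf[m + 1] = 2*buf[4] + 5 ∨ 3*j < 4)
Before assert m + buf[1] - 6 ≤ 2 ∨ j + 3 < 3*s - 9: (buf[1] + m ≤ 8 ∨ j < 3*s - 12) ∧ (¬(2*buf[m + 1] = 2*buf[4] + 5 ∨ 3*j < 4))
Answer: WP = (buf[1] + m ≤ 8 ∨ j < 3*s - 12) ∧ (¬(2*buf[m + 1] = 2*buf[4] + 5 ∨ 3*j < 4))


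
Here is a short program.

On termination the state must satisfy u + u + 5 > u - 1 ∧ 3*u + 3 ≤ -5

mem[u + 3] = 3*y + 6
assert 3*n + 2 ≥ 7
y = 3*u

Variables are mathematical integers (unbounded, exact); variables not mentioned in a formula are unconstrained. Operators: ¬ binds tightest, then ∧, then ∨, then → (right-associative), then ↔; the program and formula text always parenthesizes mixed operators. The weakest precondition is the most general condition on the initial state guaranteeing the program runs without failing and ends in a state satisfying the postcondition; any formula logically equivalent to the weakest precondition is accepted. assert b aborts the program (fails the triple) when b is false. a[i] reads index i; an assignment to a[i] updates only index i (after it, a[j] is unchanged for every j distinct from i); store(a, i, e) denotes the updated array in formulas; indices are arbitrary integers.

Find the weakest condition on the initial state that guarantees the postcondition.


Working backward. After the program, the postcondition u + u + 5 > u - 1 ∧ 3*u + 3 ≤ -5 must hold; in canonical form it is u > -6 ∧ 3*u ≤ -8.
Before y := 3*u: u > -6 ∧ 3*u ≤ -8
Before assert 3*n + 2 ≥ 7: 3*n ≥ 5 ∧ u > -6 ∧ 3*u ≤ -8
Before mem[u + 3] := 3*y + 6: 3*n ≥ 5 ∧ u > -6 ∧ 3*u ≤ -8
Answer: WP = 3*n ≥ 5 ∧ u > -6 ∧ 3*u ≤ -8


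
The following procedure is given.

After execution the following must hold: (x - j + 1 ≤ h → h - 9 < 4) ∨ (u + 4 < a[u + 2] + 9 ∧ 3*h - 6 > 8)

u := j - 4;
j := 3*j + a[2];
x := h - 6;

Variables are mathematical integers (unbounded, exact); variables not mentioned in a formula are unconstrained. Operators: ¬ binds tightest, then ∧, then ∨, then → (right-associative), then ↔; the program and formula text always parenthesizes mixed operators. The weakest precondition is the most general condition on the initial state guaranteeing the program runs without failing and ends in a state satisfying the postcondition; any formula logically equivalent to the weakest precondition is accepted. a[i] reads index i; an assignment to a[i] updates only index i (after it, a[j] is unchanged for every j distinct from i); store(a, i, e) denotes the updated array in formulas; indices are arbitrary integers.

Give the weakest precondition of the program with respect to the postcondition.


Working backward. After the program, the postcondition (x - j + 1 ≤ h → h - 9 < 4) ∨ (u + 4 < a[u + 2] + 9 ∧ 3*h - 6 > 8) must hold; in canonical form it is (x ≤ h + j - 1 → h < 13) ∨ (u < a[u + 2] + 5 ∧ 3*h > 14).
Before x := h - 6: (j ≥ -5 → h < 13) ∨ (u < a[u + 2] + 5 ∧ 3*h > 14)
Before j := 3*j + a[2]: (a[2] + 3*j ≥ -5 → h < 13) ∨ (u < a[u + 2] + 5 ∧ 3*h > 14)
Before u := j - 4: (a[2] + 3*j ≥ -5 → h < 13) ∨ (j < a[j - 2] + 9 ∧ 3*h > 14)
Answer: WP = (a[2] + 3*j ≥ -5 → h < 13) ∨ (j < a[j - 2] + 9 ∧ 3*h > 14)


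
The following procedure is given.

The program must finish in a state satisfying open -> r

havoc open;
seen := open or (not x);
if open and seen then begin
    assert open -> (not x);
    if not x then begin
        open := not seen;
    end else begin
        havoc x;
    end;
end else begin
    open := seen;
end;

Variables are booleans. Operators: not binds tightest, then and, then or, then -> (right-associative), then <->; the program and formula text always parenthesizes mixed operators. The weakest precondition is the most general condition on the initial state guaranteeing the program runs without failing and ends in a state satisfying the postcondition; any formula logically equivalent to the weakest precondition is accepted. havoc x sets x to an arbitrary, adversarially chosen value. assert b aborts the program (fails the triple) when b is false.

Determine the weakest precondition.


Working backward. After the program, open -> r must hold.
Then branch requires (open -> (not x)) and ((not x) -> ((not seen) -> r)) and (x -> (open -> r)); else branch requires seen -> r.
Before the if: ((open and seen) -> ((open -> (not x)) and ((not x) -> ((not seen) -> r)) and (x -> (open -> r)))) and ((not (open and seen)) -> (seen -> r))
Before seen := open or (not x): ((open and (open or (not x))) -> ((open -> (not x)) and ((not x) -> ((not (open or (not x))) -> r)) and (x -> (open -> r)))) and ((not (open and (open or (not x)))) -> ((open or (not x)) -> r))
Before havoc open: (not x) and (x -> r) and ((not x) -> r)
Answer: WP = (not x) and (x -> r) and ((not x) -> r)


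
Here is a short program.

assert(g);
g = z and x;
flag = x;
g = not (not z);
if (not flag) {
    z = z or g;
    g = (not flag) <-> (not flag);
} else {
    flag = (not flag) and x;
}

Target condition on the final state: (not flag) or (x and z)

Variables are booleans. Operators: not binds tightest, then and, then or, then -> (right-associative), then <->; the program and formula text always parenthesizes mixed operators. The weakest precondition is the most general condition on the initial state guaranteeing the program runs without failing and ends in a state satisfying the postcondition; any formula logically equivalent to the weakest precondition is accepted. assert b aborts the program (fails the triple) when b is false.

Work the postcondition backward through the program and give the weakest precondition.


Working backward. After the program, (not flag) or (x and z) must hold.
Then branch requires (not flag) or (x and (z or g)); else branch requires (not ((not flag) and x)) or (x and z).
Before the if: ((not flag) -> ((not flag) or (x and (z or g)))) and (flag -> ((not ((not flag) and x)) or (x and z)))
Before g := not (not z): ((not flag) -> ((not flag) or (x and z))) and (flag -> ((not ((not flag) and x)) or (x and z)))
Before flag := x: (not x) -> ((not x) or (x and z))
Before g := z and x: (not x) -> ((not x) or (x and z))
Before assert g: g and ((not x) -> ((not x) or (x and z)))
Answer: WP = g and ((not x) -> ((not x) or (x and z)))


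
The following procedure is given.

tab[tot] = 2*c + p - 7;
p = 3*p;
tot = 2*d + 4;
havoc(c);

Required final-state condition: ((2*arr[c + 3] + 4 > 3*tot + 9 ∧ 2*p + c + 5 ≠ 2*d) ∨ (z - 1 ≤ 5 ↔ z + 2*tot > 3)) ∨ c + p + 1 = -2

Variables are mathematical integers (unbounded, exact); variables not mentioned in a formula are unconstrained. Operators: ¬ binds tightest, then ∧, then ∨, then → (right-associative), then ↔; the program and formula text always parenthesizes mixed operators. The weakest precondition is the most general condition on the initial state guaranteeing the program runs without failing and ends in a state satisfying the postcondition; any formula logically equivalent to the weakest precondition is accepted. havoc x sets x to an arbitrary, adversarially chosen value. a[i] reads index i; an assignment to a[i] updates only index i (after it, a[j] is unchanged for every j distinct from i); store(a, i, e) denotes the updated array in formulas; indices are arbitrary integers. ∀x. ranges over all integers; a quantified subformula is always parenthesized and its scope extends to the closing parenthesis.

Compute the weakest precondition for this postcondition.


Working backward. After the program, the postcondition ((2*arr[c + 3] + 4 > 3*tot + 9 ∧ 2*p + c + 5 ≠ 2*d) ∨ (z - 1 ≤ 5 ↔ z + 2*tot > 3)) ∨ c + p + 1 = -2 must hold; in canonical form it is (2*arr[c + 3] > 3*tot + 5 ∧ c + 2*p ≠ 2*d - 5) ∨ (z ≤ 6 ↔ 2*tot + z > 3) ∨ c + p = -3.
Before havoc c: ∀c_1. ((2*arr[c_1 + 3] > 3*tot + 5 ∧ c_1 + 2*p ≠ 2*d - 5) ∨ (z ≤ 6 ↔ 2*tot + z > 3) ∨ c_1 + p = -3)
Before tot := 2*d + 4: ∀c_1. ((2*arr[c_1 + 3] > 6*d + 17 ∧ c_1 + 2*p ≠ 2*d - 5) ∨ (z ≤ 6 ↔ 4*d + z > -5) ∨ c_1 + p = -3)
Before p := 3*p: ∀c_1. ((2*arr[c_1 + 3] > 6*d + 17 ∧ c_1 + 6*p ≠ 2*d - 5) ∨ (z ≤ 6 ↔ 4*d + z > -5) ∨ c_1 + 3*p = -3)
Before tab[tot] := 2*c + p - 7: ∀c_1. ((2*arr[c_1 + 3] > 6*d + 17 ∧ c_1 + 6*p ≠ 2*d - 5) ∨ (z ≤ 6 ↔ 4*d + z > -5) ∨ c_1 + 3*p = -3)
Answer: WP = ∀c_1. ((2*arr[c_1 + 3] > 6*d + 17 ∧ c_1 + 6*p ≠ 2*d - 5) ∨ (z ≤ 6 ↔ 4*d + z > -5) ∨ c_1 + 3*p = -3)


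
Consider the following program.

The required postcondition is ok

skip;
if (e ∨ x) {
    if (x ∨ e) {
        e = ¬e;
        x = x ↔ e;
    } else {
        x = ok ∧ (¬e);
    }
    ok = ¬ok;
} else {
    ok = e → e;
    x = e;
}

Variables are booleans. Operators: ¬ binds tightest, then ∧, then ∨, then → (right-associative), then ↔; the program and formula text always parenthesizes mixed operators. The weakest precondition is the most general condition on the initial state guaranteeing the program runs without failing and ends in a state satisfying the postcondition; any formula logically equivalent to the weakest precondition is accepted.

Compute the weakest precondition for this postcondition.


Working backward. After the program, ok must hold.
Then branch requires ((x ∨ e) → (¬ok)) ∧ ((¬(x ∨ e)) → (¬ok)); else branch requires true.
Before the if: (e ∨ x) → (((x ∨ e) → (¬ok)) ∧ ((¬(x ∨ e)) → (¬ok)))
Before skip: (e ∨ x) → (((x ∨ e) → (¬ok)) ∧ ((¬(x ∨ e)) → (¬ok)))
Answer: WP = (e ∨ x) → (((x ∨ e) → (¬ok)) ∧ ((¬(x ∨ e)) → (¬ok)))


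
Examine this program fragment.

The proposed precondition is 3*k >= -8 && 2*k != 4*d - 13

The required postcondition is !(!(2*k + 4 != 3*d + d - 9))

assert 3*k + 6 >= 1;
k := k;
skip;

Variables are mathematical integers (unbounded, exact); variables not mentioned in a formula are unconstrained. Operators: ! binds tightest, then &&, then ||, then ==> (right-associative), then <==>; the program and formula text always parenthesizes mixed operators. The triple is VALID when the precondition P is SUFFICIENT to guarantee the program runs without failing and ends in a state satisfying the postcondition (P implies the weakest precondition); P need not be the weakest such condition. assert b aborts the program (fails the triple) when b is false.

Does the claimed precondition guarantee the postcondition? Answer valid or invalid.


Working backward. After the program, the postcondition !(!(2*k + 4 != 3*d + d - 9)) must hold; in canonical form it is 2*k != 4*d - 13.
Before skip: 2*k != 4*d - 13
Before k := k: 2*k != 4*d - 13
Before assert 3*k + 6 >= 1: 3*k >= -5 && 2*k != 4*d - 13
The weakest precondition is 3*k >= -5 && 2*k != 4*d - 13.
Check whether 3*k >= -8 && 2*k != 4*d - 13 implies it.
Countermodel: at the initial state d = 0, k = -2, the precondition holds but the weakest precondition fails.
Answer: invalid


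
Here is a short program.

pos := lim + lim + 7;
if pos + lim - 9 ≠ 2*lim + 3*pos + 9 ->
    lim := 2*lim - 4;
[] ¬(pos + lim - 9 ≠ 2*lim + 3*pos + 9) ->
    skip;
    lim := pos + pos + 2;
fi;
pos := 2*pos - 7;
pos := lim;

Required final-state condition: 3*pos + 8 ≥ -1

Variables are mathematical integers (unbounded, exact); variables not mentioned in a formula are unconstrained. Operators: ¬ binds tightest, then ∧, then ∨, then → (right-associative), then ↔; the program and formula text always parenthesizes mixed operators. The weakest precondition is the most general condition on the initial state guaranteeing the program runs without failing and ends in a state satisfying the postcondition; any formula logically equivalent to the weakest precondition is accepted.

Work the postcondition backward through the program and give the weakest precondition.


Working backward. After the program, the postcondition 3*pos + 8 ≥ -1 must hold; in canonical form it is 3*pos ≥ -9.
Before pos := lim: 3*lim ≥ -9
Before pos := 2*pos - 7: 3*lim ≥ -9
Then branch requires 6*lim ≥ 3; else branch requires 6*pos ≥ -15.
Before the if: (lim + 2*pos ≠ -18 → 6*lim ≥ 3) ∧ ((¬(lim + 2*pos ≠ -18)) → 6*pos ≥ -15)
Before pos := lim + lim + 7: (5*lim ≠ -32 → 6*lim ≥ 3) ∧ ((¬(5*lim ≠ -32)) → 12*lim ≥ -57)
Answer: WP = (5*lim ≠ -32 → 6*lim ≥ 3) ∧ ((¬(5*lim ≠ -32)) → 12*lim ≥ -57)


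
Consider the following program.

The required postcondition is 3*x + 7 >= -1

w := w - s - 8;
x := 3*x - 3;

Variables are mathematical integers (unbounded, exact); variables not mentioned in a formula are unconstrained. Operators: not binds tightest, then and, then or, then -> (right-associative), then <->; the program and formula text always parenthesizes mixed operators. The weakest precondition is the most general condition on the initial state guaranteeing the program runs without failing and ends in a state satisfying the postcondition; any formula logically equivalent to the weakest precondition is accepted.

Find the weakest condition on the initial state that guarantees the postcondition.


Working backward. After the program, the postcondition 3*x + 7 >= -1 must hold; in canonical form it is 3*x >= -8.
Before x := 3*x - 3: 9*x >= 1
Before w := w - s - 8: 9*x >= 1
Answer: WP = 9*x >= 1


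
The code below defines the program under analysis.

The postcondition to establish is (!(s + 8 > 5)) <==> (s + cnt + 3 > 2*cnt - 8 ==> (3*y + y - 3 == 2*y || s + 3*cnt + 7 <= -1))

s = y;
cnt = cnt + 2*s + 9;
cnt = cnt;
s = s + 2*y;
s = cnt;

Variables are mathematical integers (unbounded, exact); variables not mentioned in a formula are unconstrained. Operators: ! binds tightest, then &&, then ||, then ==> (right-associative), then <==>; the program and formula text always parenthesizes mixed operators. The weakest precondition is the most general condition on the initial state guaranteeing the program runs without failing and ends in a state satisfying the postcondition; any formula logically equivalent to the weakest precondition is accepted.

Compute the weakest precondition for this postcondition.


Working backward. After the program, the postcondition (!(s + 8 > 5)) <==> (s + cnt + 3 > 2*cnt - 8 ==> (3*y + y - 3 == 2*y || s + 3*cnt + 7 <= -1)) must hold; in canonical form it is (!(s > -3)) <==> (s > cnt - 11 ==> (2*y == 3 || 3*cnt + s <= -8)).
Before s := cnt: (!(cnt > -3)) <==> (2*y == 3 || 4*cnt <= -8)
Before s := s + 2*y: (!(cnt > -3)) <==> (2*y == 3 || 4*cnt <= -8)
Before cnt := cnt: (!(cnt > -3)) <==> (2*y == 3 || 4*cnt <= -8)
Before cnt := cnt + 2*s + 9: (!(cnt + 2*s > -12)) <==> (2*y == 3 || 4*cnt + 8*s <= -44)
Before s := y: (!(cnt + 2*y > -12)) <==> (2*y == 3 || 4*cnt + 8*y <= -44)
Answer: WP = (!(cnt + 2*y > -12)) <==> (2*y == 3 || 4*cnt + 8*y <= -44)


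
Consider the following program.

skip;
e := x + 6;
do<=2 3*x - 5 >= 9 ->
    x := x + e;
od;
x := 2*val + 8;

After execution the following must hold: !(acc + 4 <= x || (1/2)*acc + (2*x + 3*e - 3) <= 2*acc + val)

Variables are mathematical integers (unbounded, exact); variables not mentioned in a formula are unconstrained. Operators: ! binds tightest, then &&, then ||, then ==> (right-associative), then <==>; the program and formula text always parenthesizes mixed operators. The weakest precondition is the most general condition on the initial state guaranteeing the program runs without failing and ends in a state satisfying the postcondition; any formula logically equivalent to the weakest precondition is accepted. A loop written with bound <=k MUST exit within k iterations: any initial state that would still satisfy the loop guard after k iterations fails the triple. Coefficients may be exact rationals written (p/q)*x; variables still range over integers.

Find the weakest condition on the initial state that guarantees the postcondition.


Working backward. After the program, the postcondition !(acc + 4 <= x || (1/2)*acc + (2*x + 3*e - 3) <= 2*acc + val) must hold; in canonical form it is !(acc <= x - 4 || 3*e + 2*x <= (3/2)*acc + val + 3).
Before x := 2*val + 8: !(acc <= 2*val + 4 || 3*e + 3*val <= (3/2)*acc - 13)
Before the loop (bound <=2), unroll the exhaustion recursion (WP_0 = exit-now case; WP_j = one more guarded iteration, up to j = 2):
  WP_0: (!(3*x >= 14)) && (!(acc <= 2*val + 4 || 3*e + 3*val <= (3/2)*acc - 13))
  WP_1: (3*x >= 14 ==> ((!(3*e + 3*x >= 14)) && (!(acc <= 2*val + 4 || 3*e + 3*val <= (3/2)*acc - 13)))) && ((!(3*x >= 14)) ==> (!(acc <= 2*val + 4 || 3*e + 3*val <= (3/2)*acc - 13)))
  WP_2: (3*x >= 14 ==> ((3*e + 3*x >= 14 ==> ((!(6*e + 3*x >= 14)) && (!(acc <= 2*val + 4 || 3*e + 3*val <= (3/2)*acc - 13)))) && ((!(3*e + 3*x >= 14)) ==> (!(acc <= 2*val + 4 || 3*e + 3*val <= (3/2)*acc - 13))))) && ((!(3*x >= 14)) ==> (!(acc <= 2*val + 4 || 3*e + 3*val <= (3/2)*acc - 13)))
So before the loop: (3*x >= 14 ==> ((3*e + 3*x >= 14 ==> ((!(6*e + 3*x >= 14)) && (!(acc <= 2*val + 4 || 3*e + 3*val <= (3/2)*acc - 13)))) && ((!(3*e + 3*x >= 14)) ==> (!(acc <= 2*val + 4 || 3*e + 3*val <= (3/2)*acc - 13))))) && ((!(3*x >= 14)) ==> (!(acc <= 2*val + 4 || 3*e + 3*val <= (3/2)*acc - 13)))
Before e := x + 6: (3*x >= 14 ==> ((6*x >= -4 ==> ((!(9*x >= -22)) && (!(acc <= 2*val + 4 || 3*val + 3*x <= (3/2)*acc - 31)))) && ((!(6*x >= -4)) ==> (!(acc <= 2*val + 4 || 3*val + 3*x <= (3/2)*acc - 31))))) && ((!(3*x >= 14)) ==> (!(acc <= 2*val + 4 || 3*val + 3*x <= (3/2)*acc - 31)))
Before skip: (3*x >= 14 ==> ((6*x >= -4 ==> ((!(9*x >= -22)) && (!(acc <= 2*val + 4 || 3*val + 3*x <= (3/2)*acc - 31)))) && ((!(6*x >= -4)) ==> (!(acc <= 2*val + 4 || 3*val + 3*x <= (3/2)*acc - 31))))) && ((!(3*x >= 14)) ==> (!(acc <= 2*val + 4 || 3*val + 3*x <= (3/2)*acc - 31)))
Answer: WP = (3*x >= 14 ==> ((6*x >= -4 ==> ((!(9*x >= -22)) && (!(acc <= 2*val + 4 || 3*val + 3*x <= (3/2)*acc - 31)))) && ((!(6*x >= -4)) ==> (!(acc <= 2*val + 4 || 3*val + 3*x <= (3/2)*acc - 31))))) && ((!(3*x >= 14)) ==> (!(acc <= 2*val + 4 || 3*val + 3*x <= (3/2)*acc - 31)))


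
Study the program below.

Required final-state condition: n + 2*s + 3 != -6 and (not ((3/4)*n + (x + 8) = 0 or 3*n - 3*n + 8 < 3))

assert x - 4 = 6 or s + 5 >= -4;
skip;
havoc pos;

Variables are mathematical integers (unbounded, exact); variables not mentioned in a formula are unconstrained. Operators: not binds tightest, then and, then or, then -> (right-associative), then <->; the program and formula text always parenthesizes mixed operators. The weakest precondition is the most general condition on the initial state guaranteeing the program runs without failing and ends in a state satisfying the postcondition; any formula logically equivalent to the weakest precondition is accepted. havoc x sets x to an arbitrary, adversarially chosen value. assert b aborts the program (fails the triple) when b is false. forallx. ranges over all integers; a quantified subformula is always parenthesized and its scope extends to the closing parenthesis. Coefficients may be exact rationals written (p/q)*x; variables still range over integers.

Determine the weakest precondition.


Working backward. After the program, the postcondition n + 2*s + 3 != -6 and (not ((3/4)*n + (x + 8) = 0 or 3*n - 3*n + 8 < 3)) must hold; in canonical form it is n + 2*s != -9 and (not ((3/4)*n + x = -8)).
Before havoc pos: n + 2*s != -9 and (not ((3/4)*n + x = -8))
Before skip: n + 2*s != -9 and (not ((3/4)*n + x = -8))
Before assert x - 4 = 6 or s + 5 >= -4: (x = 10 or s >= -9) and n + 2*s != -9 and (not ((3/4)*n + x = -8))
Answer: WP = (x = 10 or s >= -9) and n + 2*s != -9 and (not ((3/4)*n + x = -8))


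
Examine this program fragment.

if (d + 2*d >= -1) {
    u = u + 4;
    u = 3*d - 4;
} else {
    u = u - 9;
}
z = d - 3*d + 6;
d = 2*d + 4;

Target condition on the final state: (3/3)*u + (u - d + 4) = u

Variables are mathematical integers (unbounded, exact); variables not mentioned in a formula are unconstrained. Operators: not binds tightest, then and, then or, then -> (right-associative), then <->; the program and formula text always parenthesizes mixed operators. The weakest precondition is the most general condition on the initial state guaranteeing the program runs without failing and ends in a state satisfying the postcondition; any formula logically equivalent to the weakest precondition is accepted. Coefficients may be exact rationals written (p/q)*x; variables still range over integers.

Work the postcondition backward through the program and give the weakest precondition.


Working backward. After the program, the postcondition (3/3)*u + (u - d + 4) = u must hold; in canonical form it is u = d - 4.
Before d := 2*d + 4: u = 2*d
Before z := d - 3*d + 6: u = 2*d
Then branch requires d = 4; else branch requires u = 2*d + 9.
Before the if: (3*d >= -1 -> d = 4) and ((not (3*d >= -1)) -> u = 2*d + 9)
Answer: WP = (3*d >= -1 -> d = 4) and ((not (3*d >= -1)) -> u = 2*d + 9)


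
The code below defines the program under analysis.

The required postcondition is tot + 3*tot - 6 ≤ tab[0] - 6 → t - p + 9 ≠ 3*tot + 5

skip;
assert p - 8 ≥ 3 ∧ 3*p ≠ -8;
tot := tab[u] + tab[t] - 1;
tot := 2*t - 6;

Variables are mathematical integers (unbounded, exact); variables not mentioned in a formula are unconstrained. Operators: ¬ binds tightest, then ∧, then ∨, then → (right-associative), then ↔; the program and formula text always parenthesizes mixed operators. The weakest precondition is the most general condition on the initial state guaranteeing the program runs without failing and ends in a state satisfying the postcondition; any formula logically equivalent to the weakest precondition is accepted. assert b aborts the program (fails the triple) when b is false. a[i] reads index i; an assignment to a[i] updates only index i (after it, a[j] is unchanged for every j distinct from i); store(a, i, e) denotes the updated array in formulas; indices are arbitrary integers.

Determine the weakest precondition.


Working backward. After the program, the postcondition tot + 3*tot - 6 ≤ tab[0] - 6 → t - p + 9 ≠ 3*tot + 5 must hold; in canonical form it is 4*tot ≤ tab[0] → t ≠ p + 3*tot - 4.
Before tot := 2*t - 6: 8*t ≤ tab[0] + 24 → p + 5*t ≠ 22
Before tot := tab[u] + tab[t] - 1: 8*t ≤ tab[0] + 24 → p + 5*t ≠ 22
Before assert p - 8 ≥ 3 ∧ 3*p ≠ -8: p ≥ 11 ∧ 3*p ≠ -8 ∧ (8*t ≤ tab[0] + 24 → p + 5*t ≠ 22)
Before skip: p ≥ 11 ∧ 3*p ≠ -8 ∧ (8*t ≤ tab[0] + 24 → p + 5*t ≠ 22)
Answer: WP = p ≥ 11 ∧ 3*p ≠ -8 ∧ (8*t ≤ tab[0] + 24 → p + 5*t ≠ 22)


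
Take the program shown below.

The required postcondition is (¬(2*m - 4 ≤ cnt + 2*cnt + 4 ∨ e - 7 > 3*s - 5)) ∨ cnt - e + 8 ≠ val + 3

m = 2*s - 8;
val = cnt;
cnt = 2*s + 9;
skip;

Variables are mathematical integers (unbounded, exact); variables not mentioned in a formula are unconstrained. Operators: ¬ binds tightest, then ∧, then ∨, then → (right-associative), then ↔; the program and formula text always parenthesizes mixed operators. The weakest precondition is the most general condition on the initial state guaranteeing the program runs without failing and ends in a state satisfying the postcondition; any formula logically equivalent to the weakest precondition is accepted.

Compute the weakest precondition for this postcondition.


Working backward. After the program, the postcondition (¬(2*m - 4 ≤ cnt + 2*cnt + 4 ∨ e - 7 > 3*s - 5)) ∨ cnt - e + 8 ≠ val + 3 must hold; in canonical form it is (¬(2*m ≤ 3*cnt + 8 ∨ e > 3*s + 2)) ∨ cnt ≠ e + val - 5.
Before skip: (¬(2*m ≤ 3*cnt + 8 ∨ e > 3*s + 2)) ∨ cnt ≠ e + val - 5
Before cnt := 2*s + 9: (¬(2*m ≤ 6*s + 35 ∨ e > 3*s + 2)) ∨ 2*s ≠ e + val - 14
Before val := cnt: (¬(2*m ≤ 6*s + 35 ∨ e > 3*s + 2)) ∨ 2*s ≠ cnt + e - 14
Before m := 2*s - 8: (¬(2*s ≥ -51 ∨ e > 3*s + 2)) ∨ 2*s ≠ cnt + e - 14
Answer: WP = (¬(2*s ≥ -51 ∨ e > 3*s + 2)) ∨ 2*s ≠ cnt + e - 14
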